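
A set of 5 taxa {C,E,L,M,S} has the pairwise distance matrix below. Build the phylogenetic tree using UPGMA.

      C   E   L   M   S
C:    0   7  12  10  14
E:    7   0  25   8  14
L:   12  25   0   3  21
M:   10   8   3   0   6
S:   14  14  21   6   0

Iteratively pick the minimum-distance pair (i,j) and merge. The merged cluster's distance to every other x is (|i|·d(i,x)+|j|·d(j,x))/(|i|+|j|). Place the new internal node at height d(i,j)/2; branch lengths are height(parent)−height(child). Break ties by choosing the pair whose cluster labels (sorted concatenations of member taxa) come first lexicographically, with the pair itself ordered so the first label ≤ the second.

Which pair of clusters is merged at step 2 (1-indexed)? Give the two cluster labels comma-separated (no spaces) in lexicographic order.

C,E

1. join L+M (d=3) ⇒ LM; edges |L|=3/2, |M|=3/2
  updated: d(C,LM)=11, d(E,LM)=33/2, d(LM,S)=27/2
2. join C+E (d=7) ⇒ CE; edges |C|=7/2, |E|=7/2
  updated: d(CE,LM)=55/4, d(CE,S)=14
3. join LM+S (d=27/2) ⇒ LMS; edges |LM|=21/4, |S|=27/4
  updated: d(CE,LMS)=83/6
4. join CE+LMS (d=83/6) ⇒ CELMS; edges |CE|=41/12, |LMS|=1/6
final tree: ((C:7/2,E:7/2):41/12,((L:3/2,M:3/2):21/4,S:27/4):1/6)
total length: 307/12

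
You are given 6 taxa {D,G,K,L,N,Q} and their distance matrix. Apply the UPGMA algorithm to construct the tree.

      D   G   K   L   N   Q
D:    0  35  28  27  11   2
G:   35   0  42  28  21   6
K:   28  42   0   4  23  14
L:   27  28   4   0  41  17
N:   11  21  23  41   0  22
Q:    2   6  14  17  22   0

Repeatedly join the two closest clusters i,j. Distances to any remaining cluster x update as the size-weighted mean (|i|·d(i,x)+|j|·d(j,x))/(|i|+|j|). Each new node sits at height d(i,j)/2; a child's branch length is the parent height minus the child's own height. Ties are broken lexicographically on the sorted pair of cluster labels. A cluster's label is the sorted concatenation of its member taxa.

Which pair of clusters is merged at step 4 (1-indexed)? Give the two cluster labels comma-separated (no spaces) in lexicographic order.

DNQ,G

1. join D+Q (d=2) ⇒ DQ; edges |D|=1, |Q|=1
  updated: d(DQ,G)=41/2, d(DQ,K)=21, d(DQ,L)=22, d(DQ,N)=33/2
2. join K+L (d=4) ⇒ KL; edges |K|=2, |L|=2
  updated: d(DQ,KL)=43/2, d(G,KL)=35, d(KL,N)=32
3. join DQ+N (d=33/2) ⇒ DNQ; edges |DQ|=29/4, |N|=33/4
  updated: d(DNQ,G)=62/3, d(DNQ,KL)=25
4. join DNQ+G (d=62/3) ⇒ DGNQ; edges |DNQ|=25/12, |G|=31/3
  updated: d(DGNQ,KL)=55/2
5. join DGNQ+KL (d=55/2) ⇒ DGKLNQ; edges |DGNQ|=41/12, |KL|=47/4
final tree: ((((D:1,Q:1):29/4,N:33/4):25/12,G:31/3):41/12,(K:2,L:2):47/4)
total length: 589/12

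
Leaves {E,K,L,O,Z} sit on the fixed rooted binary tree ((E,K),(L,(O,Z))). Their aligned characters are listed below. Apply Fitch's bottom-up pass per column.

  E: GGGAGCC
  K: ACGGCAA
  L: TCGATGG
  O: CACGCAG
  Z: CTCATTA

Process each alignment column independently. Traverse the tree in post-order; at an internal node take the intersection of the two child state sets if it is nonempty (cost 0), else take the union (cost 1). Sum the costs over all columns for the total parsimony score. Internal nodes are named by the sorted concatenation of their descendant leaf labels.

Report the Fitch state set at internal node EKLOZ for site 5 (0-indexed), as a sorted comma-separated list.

A

[col 0] EK: children E:{G}, K:{A} ∪→ {A,G}; cost 1
[col 0] OZ: children O:{C}, Z:{C} ∩→ {C}; cost 0
[col 0] LOZ: children L:{T}, OZ:{C} ∪→ {C,T}; cost 1
[col 0] EKLOZ: children EK:{A,G}, LOZ:{C,T} ∪→ {A,C,G,T}; cost 1
[col 1] EK: children E:{G}, K:{C} ∪→ {C,G}; cost 1
[col 1] OZ: children O:{A}, Z:{T} ∪→ {A,T}; cost 1
[col 1] LOZ: children L:{C}, OZ:{A,T} ∪→ {A,C,T}; cost 1
[col 1] EKLOZ: children EK:{C,G}, LOZ:{A,C,T} ∩→ {C}; cost 0
[col 2] EK: children E:{G}, K:{G} ∩→ {G}; cost 0
[col 2] OZ: children O:{C}, Z:{C} ∩→ {C}; cost 0
[col 2] LOZ: children L:{G}, OZ:{C} ∪→ {C,G}; cost 1
[col 2] EKLOZ: children EK:{G}, LOZ:{C,G} ∩→ {G}; cost 0
[col 3] EK: children E:{A}, K:{G} ∪→ {A,G}; cost 1
[col 3] OZ: children O:{G}, Z:{A} ∪→ {A,G}; cost 1
[col 3] LOZ: children L:{A}, OZ:{A,G} ∩→ {A}; cost 0
[col 3] EKLOZ: children EK:{A,G}, LOZ:{A} ∩→ {A}; cost 0
[col 4] EK: children E:{G}, K:{C} ∪→ {C,G}; cost 1
[col 4] OZ: children O:{C}, Z:{T} ∪→ {C,T}; cost 1
[col 4] LOZ: children L:{T}, OZ:{C,T} ∩→ {T}; cost 0
[col 4] EKLOZ: children EK:{C,G}, LOZ:{T} ∪→ {C,G,T}; cost 1
[col 5] EK: children E:{C}, K:{A} ∪→ {A,C}; cost 1
[col 5] OZ: children O:{A}, Z:{T} ∪→ {A,T}; cost 1
[col 5] LOZ: children L:{G}, OZ:{A,T} ∪→ {A,G,T}; cost 1
[col 5] EKLOZ: children EK:{A,C}, LOZ:{A,G,T} ∩→ {A}; cost 0
[col 6] EK: children E:{C}, K:{A} ∪→ {A,C}; cost 1
[col 6] OZ: children O:{G}, Z:{A} ∪→ {A,G}; cost 1
[col 6] LOZ: children L:{G}, OZ:{A,G} ∩→ {G}; cost 0
[col 6] EKLOZ: children EK:{A,C}, LOZ:{G} ∪→ {A,C,G}; cost 1
per-site changes: [3, 3, 1, 2, 3, 3, 3]; total = 18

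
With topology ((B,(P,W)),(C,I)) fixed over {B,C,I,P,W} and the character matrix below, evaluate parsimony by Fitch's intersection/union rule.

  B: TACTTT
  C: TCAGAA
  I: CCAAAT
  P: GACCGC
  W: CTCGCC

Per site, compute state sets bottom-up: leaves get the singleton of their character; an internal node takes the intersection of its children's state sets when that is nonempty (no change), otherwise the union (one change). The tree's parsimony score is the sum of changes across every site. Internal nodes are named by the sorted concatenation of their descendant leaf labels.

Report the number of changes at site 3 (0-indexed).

3

site 0, node PW: P={G} ∪ W={C} → {C,G} (+1)
site 0, node BPW: B={T} ∪ PW={C,G} → {C,G,T} (+1)
site 0, node CI: C={T} ∪ I={C} → {C,T} (+1)
site 0, node BCIPW: BPW={C,G,T} ∩ CI={C,T} → {C,T} (+0)
site 1, node PW: P={A} ∪ W={T} → {A,T} (+1)
site 1, node BPW: B={A} ∩ PW={A,T} → {A} (+0)
site 1, node CI: C={C} ∩ I={C} → {C} (+0)
site 1, node BCIPW: BPW={A} ∪ CI={C} → {A,C} (+1)
site 2, node PW: P={C} ∩ W={C} → {C} (+0)
site 2, node BPW: B={C} ∩ PW={C} → {C} (+0)
site 2, node CI: C={A} ∩ I={A} → {A} (+0)
site 2, node BCIPW: BPW={C} ∪ CI={A} → {A,C} (+1)
site 3, node PW: P={C} ∪ W={G} → {C,G} (+1)
site 3, node BPW: B={T} ∪ PW={C,G} → {C,G,T} (+1)
site 3, node CI: C={G} ∪ I={A} → {A,G} (+1)
site 3, node BCIPW: BPW={C,G,T} ∩ CI={A,G} → {G} (+0)
site 4, node PW: P={G} ∪ W={C} → {C,G} (+1)
site 4, node BPW: B={T} ∪ PW={C,G} → {C,G,T} (+1)
site 4, node CI: C={A} ∩ I={A} → {A} (+0)
site 4, node BCIPW: BPW={C,G,T} ∪ CI={A} → {A,C,G,T} (+1)
site 5, node PW: P={C} ∩ W={C} → {C} (+0)
site 5, node BPW: B={T} ∪ PW={C} → {C,T} (+1)
site 5, node CI: C={A} ∪ I={T} → {A,T} (+1)
site 5, node BCIPW: BPW={C,T} ∩ CI={A,T} → {T} (+0)
per-site changes: [3, 2, 1, 3, 3, 2]; total = 14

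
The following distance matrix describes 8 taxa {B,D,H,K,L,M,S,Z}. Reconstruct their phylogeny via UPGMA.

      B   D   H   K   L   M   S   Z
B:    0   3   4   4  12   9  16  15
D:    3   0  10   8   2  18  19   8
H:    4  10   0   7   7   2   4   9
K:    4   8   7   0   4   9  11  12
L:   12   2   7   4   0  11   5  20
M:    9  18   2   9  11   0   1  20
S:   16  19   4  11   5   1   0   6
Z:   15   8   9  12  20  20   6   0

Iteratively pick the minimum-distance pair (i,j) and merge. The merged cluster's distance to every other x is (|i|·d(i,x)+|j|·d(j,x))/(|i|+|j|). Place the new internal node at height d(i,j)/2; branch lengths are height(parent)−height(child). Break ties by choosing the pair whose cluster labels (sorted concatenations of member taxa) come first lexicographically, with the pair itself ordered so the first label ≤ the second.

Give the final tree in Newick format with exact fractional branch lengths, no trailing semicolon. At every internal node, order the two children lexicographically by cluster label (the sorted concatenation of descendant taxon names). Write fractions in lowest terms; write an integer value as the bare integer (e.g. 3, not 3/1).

((((B:2,K:2):11/8,(D:1,L:1):19/8):15/8,(H:3/2,(M:1/2,S:1/2):1):15/4):33/28,Z:45/7)

iteration 1: select M,S (d=1); attach at lengths (1/2, 1/2); label the merged cluster MS
  updated: d(B,MS)=25/2, d(D,MS)=37/2, d(H,MS)=3, d(K,MS)=10, d(L,MS)=8, d(MS,Z)=13
iteration 2: select D,L (d=2); attach at lengths (1, 1); label the merged cluster DL
  updated: d(B,DL)=15/2, d(DL,H)=17/2, d(DL,K)=6, d(DL,MS)=53/4, d(DL,Z)=14
iteration 3: select H,MS (d=3); attach at lengths (3/2, 1); label the merged cluster HMS
  updated: d(B,HMS)=29/3, d(DL,HMS)=35/3, d(HMS,K)=9, d(HMS,Z)=35/3
iteration 4: select B,K (d=4); attach at lengths (2, 2); label the merged cluster BK
  updated: d(BK,DL)=27/4, d(BK,HMS)=28/3, d(BK,Z)=27/2
iteration 5: select BK,DL (d=27/4); attach at lengths (11/8, 19/8); label the merged cluster BDKL
  updated: d(BDKL,HMS)=21/2, d(BDKL,Z)=55/4
iteration 6: select BDKL,HMS (d=21/2); attach at lengths (15/8, 15/4); label the merged cluster BDHKLMS
  updated: d(BDHKLMS,Z)=90/7
iteration 7: select BDHKLMS,Z (d=90/7); attach at lengths (33/28, 45/7); label the merged cluster BDHKLMSZ
final tree: ((((B:2,K:2):11/8,(D:1,L:1):19/8):15/8,(H:3/2,(M:1/2,S:1/2):1):15/4):33/28,Z:45/7)
total length: 1483/56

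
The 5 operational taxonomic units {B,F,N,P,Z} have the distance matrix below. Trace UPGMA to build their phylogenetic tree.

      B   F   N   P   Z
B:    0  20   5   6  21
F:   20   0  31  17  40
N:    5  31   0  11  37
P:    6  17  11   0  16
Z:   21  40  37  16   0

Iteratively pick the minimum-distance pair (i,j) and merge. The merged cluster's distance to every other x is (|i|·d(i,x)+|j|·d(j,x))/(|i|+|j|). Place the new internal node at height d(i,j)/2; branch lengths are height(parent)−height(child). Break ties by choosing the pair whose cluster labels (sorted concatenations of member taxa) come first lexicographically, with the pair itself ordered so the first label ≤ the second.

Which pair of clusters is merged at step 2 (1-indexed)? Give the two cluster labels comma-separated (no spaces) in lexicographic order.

BN,P

1. join B+N (d=5) ⇒ BN; edges |B|=5/2, |N|=5/2
  updated: d(BN,F)=51/2, d(BN,P)=17/2, d(BN,Z)=29
2. join BN+P (d=17/2) ⇒ BNP; edges |BN|=7/4, |P|=17/4
  updated: d(BNP,F)=68/3, d(BNP,Z)=74/3
3. join BNP+F (d=68/3) ⇒ BFNP; edges |BNP|=85/12, |F|=34/3
  updated: d(BFNP,Z)=57/2
4. join BFNP+Z (d=57/2) ⇒ BFNPZ; edges |BFNP|=35/12, |Z|=57/4
final tree: ((((B:5/2,N:5/2):7/4,P:17/4):85/12,F:34/3):35/12,Z:57/4)
total length: 559/12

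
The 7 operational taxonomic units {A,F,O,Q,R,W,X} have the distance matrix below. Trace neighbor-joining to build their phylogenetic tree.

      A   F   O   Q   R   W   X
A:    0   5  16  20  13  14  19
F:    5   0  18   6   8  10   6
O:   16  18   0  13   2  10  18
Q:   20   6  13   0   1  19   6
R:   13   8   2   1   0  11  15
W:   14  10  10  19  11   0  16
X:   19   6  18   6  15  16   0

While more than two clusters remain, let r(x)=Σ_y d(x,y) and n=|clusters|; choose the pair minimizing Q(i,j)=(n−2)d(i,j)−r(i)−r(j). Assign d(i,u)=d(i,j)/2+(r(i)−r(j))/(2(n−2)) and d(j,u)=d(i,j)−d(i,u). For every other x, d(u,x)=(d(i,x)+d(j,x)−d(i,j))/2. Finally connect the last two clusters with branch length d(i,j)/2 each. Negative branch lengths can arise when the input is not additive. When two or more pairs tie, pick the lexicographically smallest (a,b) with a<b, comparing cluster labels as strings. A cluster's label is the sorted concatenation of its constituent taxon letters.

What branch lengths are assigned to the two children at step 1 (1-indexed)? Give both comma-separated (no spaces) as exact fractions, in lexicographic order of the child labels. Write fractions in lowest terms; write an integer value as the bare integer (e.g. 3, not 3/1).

1. join O+R (d=2, Q=-117) ⇒ OR; edges |O|=37/10, |R|=-17/10
  updated: d(A,OR)=27/2, d(F,OR)=12, d(OR,Q)=6, d(OR,W)=19/2, d(OR,X)=31/2
2. join Q+X (d=6, Q=-191/2) ⇒ QX; edges |Q|=37/16, |X|=59/16
  updated: d(A,QX)=33/2, d(F,QX)=3, d(OR,QX)=31/4, d(QX,W)=29/2
3. join A+F (d=5, Q=-64) ⇒ AF; edges |A|=17/3, |F|=-2/3
  updated: d(AF,OR)=41/4, d(AF,QX)=29/4, d(AF,W)=19/2
4. join AF+QX (d=29/4, Q=-42) ⇒ AFQX; edges |AF|=3, |QX|=17/4
  updated: d(AFQX,OR)=43/8, d(AFQX,W)=67/8
5. join AFQX+OR (d=43/8, Q=-93/4) ⇒ AFOQRX; edges |AFQX|=17/8, |OR|=13/4
  updated: d(AFOQRX,W)=25/4
6. join AFOQRX+W (d=25/4) ⇒ AFOQRWX; edges |AFOQRX|=25/8, |W|=25/8
final tree: ((((A:17/3,F:-2/3):3,(Q:37/16,X:59/16):17/4):17/8,(O:37/10,R:-17/10):13/4):25/8,W:25/8)
total length: 255/8

37/10,-17/10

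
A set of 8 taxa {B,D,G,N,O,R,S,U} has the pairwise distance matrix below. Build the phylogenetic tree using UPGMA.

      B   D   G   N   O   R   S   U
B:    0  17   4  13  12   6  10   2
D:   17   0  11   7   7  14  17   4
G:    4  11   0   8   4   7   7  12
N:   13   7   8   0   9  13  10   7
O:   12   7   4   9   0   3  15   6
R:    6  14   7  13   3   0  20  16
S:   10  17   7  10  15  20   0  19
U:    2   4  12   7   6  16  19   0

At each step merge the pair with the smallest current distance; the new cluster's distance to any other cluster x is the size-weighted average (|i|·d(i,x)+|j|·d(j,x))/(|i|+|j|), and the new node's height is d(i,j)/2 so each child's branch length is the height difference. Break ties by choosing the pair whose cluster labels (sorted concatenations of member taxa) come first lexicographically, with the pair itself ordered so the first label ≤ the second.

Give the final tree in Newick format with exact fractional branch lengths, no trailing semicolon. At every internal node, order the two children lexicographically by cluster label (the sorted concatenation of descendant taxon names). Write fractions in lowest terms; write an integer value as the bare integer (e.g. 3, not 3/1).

1. join B+U (d=2) ⇒ BU; edges |B|=1, |U|=1
  updated: d(BU,D)=21/2, d(BU,G)=8, d(BU,N)=10, d(BU,O)=9, d(BU,R)=11, d(BU,S)=29/2
2. join O+R (d=3) ⇒ OR; edges |O|=3/2, |R|=3/2
  updated: d(BU,OR)=10, d(D,OR)=21/2, d(G,OR)=11/2, d(N,OR)=11, d(OR,S)=35/2
3. join G+OR (d=11/2) ⇒ GOR; edges |G|=11/4, |OR|=5/4
  updated: d(BU,GOR)=28/3, d(D,GOR)=32/3, d(GOR,N)=10, d(GOR,S)=14
4. join D+N (d=7) ⇒ DN; edges |D|=7/2, |N|=7/2
  updated: d(BU,DN)=41/4, d(DN,GOR)=31/3, d(DN,S)=27/2
5. join BU+GOR (d=28/3) ⇒ BGORU; edges |BU|=11/3, |GOR|=23/12
  updated: d(BGORU,DN)=103/10, d(BGORU,S)=71/5
6. join BGORU+DN (d=103/10) ⇒ BDGNORU; edges |BGORU|=29/60, |DN|=33/20
  updated: d(BDGNORU,S)=14
7. join BDGNORU+S (d=14) ⇒ BDGNORSU; edges |BDGNORU|=37/20, |S|=7
final tree: ((((B:1,U:1):11/3,(G:11/4,(O:3/2,R:3/2):5/4):23/12):29/60,(D:7/2,N:7/2):33/20):37/20,S:7)
total length: 977/30

((((B:1,U:1):11/3,(G:11/4,(O:3/2,R:3/2):5/4):23/12):29/60,(D:7/2,N:7/2):33/20):37/20,S:7)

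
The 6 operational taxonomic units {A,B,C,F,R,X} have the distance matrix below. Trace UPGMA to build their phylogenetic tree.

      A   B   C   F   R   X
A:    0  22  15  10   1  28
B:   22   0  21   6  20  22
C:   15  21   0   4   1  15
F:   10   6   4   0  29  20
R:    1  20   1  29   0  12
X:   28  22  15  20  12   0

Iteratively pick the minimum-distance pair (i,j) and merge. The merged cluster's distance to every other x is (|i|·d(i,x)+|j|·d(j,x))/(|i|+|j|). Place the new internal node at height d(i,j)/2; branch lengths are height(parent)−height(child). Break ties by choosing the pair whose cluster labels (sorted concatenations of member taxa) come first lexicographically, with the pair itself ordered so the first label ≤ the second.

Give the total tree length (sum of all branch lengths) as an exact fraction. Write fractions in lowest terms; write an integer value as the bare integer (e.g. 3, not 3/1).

1. join A+R (d=1) ⇒ AR; edges |A|=1/2, |R|=1/2
  updated: d(AR,B)=21, d(AR,C)=8, d(AR,F)=39/2, d(AR,X)=20
2. join C+F (d=4) ⇒ CF; edges |C|=2, |F|=2
  updated: d(AR,CF)=55/4, d(B,CF)=27/2, d(CF,X)=35/2
3. join B+CF (d=27/2) ⇒ BCF; edges |B|=27/4, |CF|=19/4
  updated: d(AR,BCF)=97/6, d(BCF,X)=19
4. join AR+BCF (d=97/6) ⇒ ABCFR; edges |AR|=91/12, |BCF|=4/3
  updated: d(ABCFR,X)=97/5
5. join ABCFR+X (d=97/5) ⇒ ABCFRX; edges |ABCFR|=97/60, |X|=97/10
final tree: (((A:1/2,R:1/2):91/12,(B:27/4,(C:2,F:2):19/4):4/3):97/60,X:97/10)
total length: 551/15

551/15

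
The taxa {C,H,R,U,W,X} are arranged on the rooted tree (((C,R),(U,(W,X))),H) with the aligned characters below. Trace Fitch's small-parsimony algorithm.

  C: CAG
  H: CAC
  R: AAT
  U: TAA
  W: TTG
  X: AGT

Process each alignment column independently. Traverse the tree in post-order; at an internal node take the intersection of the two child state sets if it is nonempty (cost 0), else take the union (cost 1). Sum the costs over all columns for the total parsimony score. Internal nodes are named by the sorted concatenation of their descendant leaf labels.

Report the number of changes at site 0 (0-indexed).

site 0, node CR: C={C} ∪ R={A} → {A,C} (+1)
site 0, node WX: W={T} ∪ X={A} → {A,T} (+1)
site 0, node UWX: U={T} ∩ WX={A,T} → {T} (+0)
site 0, node CRUWX: CR={A,C} ∪ UWX={T} → {A,C,T} (+1)
site 0, node CHRUWX: CRUWX={A,C,T} ∩ H={C} → {C} (+0)
site 1, node CR: C={A} ∩ R={A} → {A} (+0)
site 1, node WX: W={T} ∪ X={G} → {G,T} (+1)
site 1, node UWX: U={A} ∪ WX={G,T} → {A,G,T} (+1)
site 1, node CRUWX: CR={A} ∩ UWX={A,G,T} → {A} (+0)
site 1, node CHRUWX: CRUWX={A} ∩ H={A} → {A} (+0)
site 2, node CR: C={G} ∪ R={T} → {G,T} (+1)
site 2, node WX: W={G} ∪ X={T} → {G,T} (+1)
site 2, node UWX: U={A} ∪ WX={G,T} → {A,G,T} (+1)
site 2, node CRUWX: CR={G,T} ∩ UWX={A,G,T} → {G,T} (+0)
site 2, node CHRUWX: CRUWX={G,T} ∪ H={C} → {C,G,T} (+1)
per-site changes: [3, 2, 4]; total = 9

3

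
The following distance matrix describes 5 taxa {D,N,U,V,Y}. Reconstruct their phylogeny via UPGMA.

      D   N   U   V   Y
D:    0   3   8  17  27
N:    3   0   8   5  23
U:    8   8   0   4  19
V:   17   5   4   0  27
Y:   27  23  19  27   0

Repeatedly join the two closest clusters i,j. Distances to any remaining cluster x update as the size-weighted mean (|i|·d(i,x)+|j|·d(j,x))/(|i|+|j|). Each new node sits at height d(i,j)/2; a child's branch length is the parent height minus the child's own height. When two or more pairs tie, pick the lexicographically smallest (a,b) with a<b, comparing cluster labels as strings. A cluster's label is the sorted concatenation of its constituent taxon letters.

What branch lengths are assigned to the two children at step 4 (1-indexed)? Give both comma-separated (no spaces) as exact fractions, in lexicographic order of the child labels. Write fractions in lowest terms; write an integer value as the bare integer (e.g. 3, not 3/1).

29/4,12

1. join D+N (d=3) ⇒ DN; edges |D|=3/2, |N|=3/2
  updated: d(DN,U)=8, d(DN,V)=11, d(DN,Y)=25
2. join U+V (d=4) ⇒ UV; edges |U|=2, |V|=2
  updated: d(DN,UV)=19/2, d(UV,Y)=23
3. join DN+UV (d=19/2) ⇒ DNUV; edges |DN|=13/4, |UV|=11/4
  updated: d(DNUV,Y)=24
4. join DNUV+Y (d=24) ⇒ DNUVY; edges |DNUV|=29/4, |Y|=12
final tree: (((D:3/2,N:3/2):13/4,(U:2,V:2):11/4):29/4,Y:12)
total length: 129/4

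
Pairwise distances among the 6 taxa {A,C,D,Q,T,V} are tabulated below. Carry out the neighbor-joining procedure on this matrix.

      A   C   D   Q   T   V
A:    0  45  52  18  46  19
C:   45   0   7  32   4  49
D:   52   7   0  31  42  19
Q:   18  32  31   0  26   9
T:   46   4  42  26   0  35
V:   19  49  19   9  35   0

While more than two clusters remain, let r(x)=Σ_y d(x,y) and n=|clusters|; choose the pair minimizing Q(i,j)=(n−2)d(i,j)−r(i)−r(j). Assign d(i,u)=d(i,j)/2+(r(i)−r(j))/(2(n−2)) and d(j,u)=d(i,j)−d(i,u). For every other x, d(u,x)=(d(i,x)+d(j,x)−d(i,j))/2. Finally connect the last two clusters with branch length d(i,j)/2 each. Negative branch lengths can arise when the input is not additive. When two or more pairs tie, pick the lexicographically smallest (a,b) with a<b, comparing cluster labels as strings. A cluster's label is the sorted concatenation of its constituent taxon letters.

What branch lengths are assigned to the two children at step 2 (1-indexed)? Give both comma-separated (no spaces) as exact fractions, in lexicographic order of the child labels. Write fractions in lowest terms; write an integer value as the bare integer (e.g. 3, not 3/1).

38/3,59/6

1. join C+T (d=4, Q=-274) ⇒ CT; edges |C|=0, |T|=4
  updated: d(A,CT)=87/2, d(CT,D)=45/2, d(CT,Q)=27, d(CT,V)=40
2. join CT+D (d=45/2, Q=-190) ⇒ CDT; edges |CT|=38/3, |D|=59/6
  updated: d(A,CDT)=73/2, d(CDT,Q)=71/4, d(CDT,V)=73/4
3. join A+Q (d=18, Q=-329/4) ⇒ AQ; edges |A|=259/16, |Q|=29/16
  updated: d(AQ,CDT)=145/8, d(AQ,V)=5
4. join AQ+CDT (d=145/8, Q=-331/8) ⇒ ACDQT; edges |AQ|=39/16, |CDT|=251/16
  updated: d(ACDQT,V)=41/16
5. join ACDQT+V (d=41/16) ⇒ ACDQTV; edges |ACDQT|=41/32, |V|=41/32
final tree: (((A:259/16,Q:29/16):39/16,((C:0,T:4):38/3,D:59/6):251/16):41/32,V:41/32)
total length: 1043/16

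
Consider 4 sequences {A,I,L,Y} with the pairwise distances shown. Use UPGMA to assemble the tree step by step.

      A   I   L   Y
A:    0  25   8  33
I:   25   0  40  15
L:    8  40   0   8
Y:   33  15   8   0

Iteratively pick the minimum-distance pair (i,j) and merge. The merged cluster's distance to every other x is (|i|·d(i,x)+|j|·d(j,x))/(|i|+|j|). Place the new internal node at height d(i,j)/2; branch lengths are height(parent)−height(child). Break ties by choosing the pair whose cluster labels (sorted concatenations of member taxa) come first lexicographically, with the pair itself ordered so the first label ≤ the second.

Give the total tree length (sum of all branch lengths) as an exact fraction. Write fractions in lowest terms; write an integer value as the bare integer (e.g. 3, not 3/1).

38

1. join A+L (d=8) ⇒ AL; edges |A|=4, |L|=4
  updated: d(AL,I)=65/2, d(AL,Y)=41/2
2. join I+Y (d=15) ⇒ IY; edges |I|=15/2, |Y|=15/2
  updated: d(AL,IY)=53/2
3. join AL+IY (d=53/2) ⇒ AILY; edges |AL|=37/4, |IY|=23/4
final tree: ((A:4,L:4):37/4,(I:15/2,Y:15/2):23/4)
total length: 38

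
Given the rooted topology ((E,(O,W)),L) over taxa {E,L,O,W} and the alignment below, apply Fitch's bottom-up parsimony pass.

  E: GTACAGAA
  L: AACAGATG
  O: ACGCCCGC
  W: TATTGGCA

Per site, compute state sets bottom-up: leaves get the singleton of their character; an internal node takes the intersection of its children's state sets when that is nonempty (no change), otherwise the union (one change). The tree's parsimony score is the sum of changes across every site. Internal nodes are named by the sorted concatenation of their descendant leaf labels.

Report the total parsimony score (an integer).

18

OW@0: {A} ∪ {T} = {A,T} (union, +1)
EOW@0: {G} ∪ {A,T} = {A,G,T} (union, +1)
ELOW@0: {A,G,T} ∩ {A} = {A} (intersection, +0)
OW@1: {C} ∪ {A} = {A,C} (union, +1)
EOW@1: {T} ∪ {A,C} = {A,C,T} (union, +1)
ELOW@1: {A,C,T} ∩ {A} = {A} (intersection, +0)
OW@2: {G} ∪ {T} = {G,T} (union, +1)
EOW@2: {A} ∪ {G,T} = {A,G,T} (union, +1)
ELOW@2: {A,G,T} ∪ {C} = {A,C,G,T} (union, +1)
OW@3: {C} ∪ {T} = {C,T} (union, +1)
EOW@3: {C} ∩ {C,T} = {C} (intersection, +0)
ELOW@3: {C} ∪ {A} = {A,C} (union, +1)
OW@4: {C} ∪ {G} = {C,G} (union, +1)
EOW@4: {A} ∪ {C,G} = {A,C,G} (union, +1)
ELOW@4: {A,C,G} ∩ {G} = {G} (intersection, +0)
OW@5: {C} ∪ {G} = {C,G} (union, +1)
EOW@5: {G} ∩ {C,G} = {G} (intersection, +0)
ELOW@5: {G} ∪ {A} = {A,G} (union, +1)
OW@6: {G} ∪ {C} = {C,G} (union, +1)
EOW@6: {A} ∪ {C,G} = {A,C,G} (union, +1)
ELOW@6: {A,C,G} ∪ {T} = {A,C,G,T} (union, +1)
OW@7: {C} ∪ {A} = {A,C} (union, +1)
EOW@7: {A} ∩ {A,C} = {A} (intersection, +0)
ELOW@7: {A} ∪ {G} = {A,G} (union, +1)
per-site changes: [2, 2, 3, 2, 2, 2, 3, 2]; total = 18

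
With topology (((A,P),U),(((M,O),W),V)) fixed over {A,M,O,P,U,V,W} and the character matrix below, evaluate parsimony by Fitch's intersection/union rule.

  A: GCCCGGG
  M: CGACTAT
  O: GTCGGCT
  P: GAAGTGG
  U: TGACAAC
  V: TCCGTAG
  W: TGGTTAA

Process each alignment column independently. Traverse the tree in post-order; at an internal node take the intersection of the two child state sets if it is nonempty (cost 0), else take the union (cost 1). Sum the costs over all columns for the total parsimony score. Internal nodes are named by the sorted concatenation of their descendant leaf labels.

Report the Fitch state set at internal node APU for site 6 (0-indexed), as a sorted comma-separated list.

C,G

AP@0: {G} ∩ {G} = {G} (intersection, +0)
APU@0: {G} ∪ {T} = {G,T} (union, +1)
MO@0: {C} ∪ {G} = {C,G} (union, +1)
MOW@0: {C,G} ∪ {T} = {C,G,T} (union, +1)
MOVW@0: {C,G,T} ∩ {T} = {T} (intersection, +0)
AMOPUVW@0: {G,T} ∩ {T} = {T} (intersection, +0)
AP@1: {C} ∪ {A} = {A,C} (union, +1)
APU@1: {A,C} ∪ {G} = {A,C,G} (union, +1)
MO@1: {G} ∪ {T} = {G,T} (union, +1)
MOW@1: {G,T} ∩ {G} = {G} (intersection, +0)
MOVW@1: {G} ∪ {C} = {C,G} (union, +1)
AMOPUVW@1: {A,C,G} ∩ {C,G} = {C,G} (intersection, +0)
AP@2: {C} ∪ {A} = {A,C} (union, +1)
APU@2: {A,C} ∩ {A} = {A} (intersection, +0)
MO@2: {A} ∪ {C} = {A,C} (union, +1)
MOW@2: {A,C} ∪ {G} = {A,C,G} (union, +1)
MOVW@2: {A,C,G} ∩ {C} = {C} (intersection, +0)
AMOPUVW@2: {A} ∪ {C} = {A,C} (union, +1)
AP@3: {C} ∪ {G} = {C,G} (union, +1)
APU@3: {C,G} ∩ {C} = {C} (intersection, +0)
MO@3: {C} ∪ {G} = {C,G} (union, +1)
MOW@3: {C,G} ∪ {T} = {C,G,T} (union, +1)
MOVW@3: {C,G,T} ∩ {G} = {G} (intersection, +0)
AMOPUVW@3: {C} ∪ {G} = {C,G} (union, +1)
AP@4: {G} ∪ {T} = {G,T} (union, +1)
APU@4: {G,T} ∪ {A} = {A,G,T} (union, +1)
MO@4: {T} ∪ {G} = {G,T} (union, +1)
MOW@4: {G,T} ∩ {T} = {T} (intersection, +0)
MOVW@4: {T} ∩ {T} = {T} (intersection, +0)
AMOPUVW@4: {A,G,T} ∩ {T} = {T} (intersection, +0)
AP@5: {G} ∩ {G} = {G} (intersection, +0)
APU@5: {G} ∪ {A} = {A,G} (union, +1)
MO@5: {A} ∪ {C} = {A,C} (union, +1)
MOW@5: {A,C} ∩ {A} = {A} (intersection, +0)
MOVW@5: {A} ∩ {A} = {A} (intersection, +0)
AMOPUVW@5: {A,G} ∩ {A} = {A} (intersection, +0)
AP@6: {G} ∩ {G} = {G} (intersection, +0)
APU@6: {G} ∪ {C} = {C,G} (union, +1)
MO@6: {T} ∩ {T} = {T} (intersection, +0)
MOW@6: {T} ∪ {A} = {A,T} (union, +1)
MOVW@6: {A,T} ∪ {G} = {A,G,T} (union, +1)
AMOPUVW@6: {C,G} ∩ {A,G,T} = {G} (intersection, +0)
per-site changes: [3, 4, 4, 4, 3, 2, 3]; total = 23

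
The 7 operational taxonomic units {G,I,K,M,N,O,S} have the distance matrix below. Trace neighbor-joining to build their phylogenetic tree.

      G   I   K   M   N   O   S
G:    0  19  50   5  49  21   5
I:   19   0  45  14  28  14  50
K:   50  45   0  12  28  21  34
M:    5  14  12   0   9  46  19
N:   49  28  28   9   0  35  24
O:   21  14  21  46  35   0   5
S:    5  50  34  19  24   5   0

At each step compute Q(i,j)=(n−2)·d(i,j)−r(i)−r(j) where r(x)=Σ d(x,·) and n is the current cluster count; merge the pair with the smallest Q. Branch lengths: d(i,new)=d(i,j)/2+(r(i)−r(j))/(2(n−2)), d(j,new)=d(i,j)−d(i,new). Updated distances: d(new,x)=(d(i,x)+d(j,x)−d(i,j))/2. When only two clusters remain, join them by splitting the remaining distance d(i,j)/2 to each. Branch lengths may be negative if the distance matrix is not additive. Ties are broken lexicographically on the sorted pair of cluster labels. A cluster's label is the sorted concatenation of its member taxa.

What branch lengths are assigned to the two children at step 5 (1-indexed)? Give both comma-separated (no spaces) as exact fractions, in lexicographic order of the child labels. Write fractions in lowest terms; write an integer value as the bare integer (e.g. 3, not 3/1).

1. join G+S (d=5, Q=-261) ⇒ GS; edges |G|=37/10, |S|=13/10
  updated: d(GS,I)=32, d(GS,K)=79/2, d(GS,M)=19/2, d(GS,N)=34, d(GS,O)=21/2
2. join GS+O (d=21/2, Q=-210) ⇒ GOS; edges |GS|=41/8, |O|=43/8
  updated: d(GOS,I)=71/4, d(GOS,K)=25, d(GOS,M)=45/2, d(GOS,N)=117/4
3. join GOS+I (d=71/4, Q=-146) ⇒ GIOS; edges |GOS|=43/6, |I|=127/12
  updated: d(GIOS,K)=209/8, d(GIOS,M)=75/8, d(GIOS,N)=79/4
4. join GIOS+N (d=79/4, Q=-145/2) ⇒ GINOS; edges |GIOS|=19/2, |N|=41/4
  updated: d(GINOS,K)=275/16, d(GINOS,M)=-11/16
5. join GINOS+K (d=275/16, Q=-57/2) ⇒ GIKNOS; edges |GINOS|=9/4, |K|=239/16
  updated: d(GIKNOS,M)=-47/16
6. join GIKNOS+M (d=-47/16) ⇒ GIKMNOS; edges |GIKNOS|=-47/32, |M|=-47/32
final tree: ((((((G:37/10,S:13/10):41/8,O:43/8):43/6,I:127/12):19/2,N:41/4):9/4,K:239/16):-47/32,M:-47/32)
total length: 269/4

9/4,239/16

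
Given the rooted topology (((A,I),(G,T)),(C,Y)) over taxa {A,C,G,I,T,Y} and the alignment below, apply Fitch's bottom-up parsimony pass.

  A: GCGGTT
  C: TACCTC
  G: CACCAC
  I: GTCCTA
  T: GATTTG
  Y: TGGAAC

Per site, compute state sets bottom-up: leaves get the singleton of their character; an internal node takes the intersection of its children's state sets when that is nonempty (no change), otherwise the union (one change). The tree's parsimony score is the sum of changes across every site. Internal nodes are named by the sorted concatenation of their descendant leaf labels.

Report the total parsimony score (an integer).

site 0, node AI: A={G} ∩ I={G} → {G} (+0)
site 0, node GT: G={C} ∪ T={G} → {C,G} (+1)
site 0, node AGIT: AI={G} ∩ GT={C,G} → {G} (+0)
site 0, node CY: C={T} ∩ Y={T} → {T} (+0)
site 0, node ACGITY: AGIT={G} ∪ CY={T} → {G,T} (+1)
site 1, node AI: A={C} ∪ I={T} → {C,T} (+1)
site 1, node GT: G={A} ∩ T={A} → {A} (+0)
site 1, node AGIT: AI={C,T} ∪ GT={A} → {A,C,T} (+1)
site 1, node CY: C={A} ∪ Y={G} → {A,G} (+1)
site 1, node ACGITY: AGIT={A,C,T} ∩ CY={A,G} → {A} (+0)
site 2, node AI: A={G} ∪ I={C} → {C,G} (+1)
site 2, node GT: G={C} ∪ T={T} → {C,T} (+1)
site 2, node AGIT: AI={C,G} ∩ GT={C,T} → {C} (+0)
site 2, node CY: C={C} ∪ Y={G} → {C,G} (+1)
site 2, node ACGITY: AGIT={C} ∩ CY={C,G} → {C} (+0)
site 3, node AI: A={G} ∪ I={C} → {C,G} (+1)
site 3, node GT: G={C} ∪ T={T} → {C,T} (+1)
site 3, node AGIT: AI={C,G} ∩ GT={C,T} → {C} (+0)
site 3, node CY: C={C} ∪ Y={A} → {A,C} (+1)
site 3, node ACGITY: AGIT={C} ∩ CY={A,C} → {C} (+0)
site 4, node AI: A={T} ∩ I={T} → {T} (+0)
site 4, node GT: G={A} ∪ T={T} → {A,T} (+1)
site 4, node AGIT: AI={T} ∩ GT={A,T} → {T} (+0)
site 4, node CY: C={T} ∪ Y={A} → {A,T} (+1)
site 4, node ACGITY: AGIT={T} ∩ CY={A,T} → {T} (+0)
site 5, node AI: A={T} ∪ I={A} → {A,T} (+1)
site 5, node GT: G={C} ∪ T={G} → {C,G} (+1)
site 5, node AGIT: AI={A,T} ∪ GT={C,G} → {A,C,G,T} (+1)
site 5, node CY: C={C} ∩ Y={C} → {C} (+0)
site 5, node ACGITY: AGIT={A,C,G,T} ∩ CY={C} → {C} (+0)
per-site changes: [2, 3, 3, 3, 2, 3]; total = 16

16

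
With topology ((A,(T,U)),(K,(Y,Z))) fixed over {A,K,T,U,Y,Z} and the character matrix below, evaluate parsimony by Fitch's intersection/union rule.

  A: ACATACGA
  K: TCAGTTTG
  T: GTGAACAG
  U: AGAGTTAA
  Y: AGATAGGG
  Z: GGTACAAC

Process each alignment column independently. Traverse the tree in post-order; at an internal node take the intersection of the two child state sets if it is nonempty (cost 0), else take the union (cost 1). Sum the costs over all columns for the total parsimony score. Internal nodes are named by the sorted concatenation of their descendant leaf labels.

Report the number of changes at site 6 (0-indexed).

3

[col 0] TU: children T:{G}, U:{A} ∪→ {A,G}; cost 1
[col 0] ATU: children A:{A}, TU:{A,G} ∩→ {A}; cost 0
[col 0] YZ: children Y:{A}, Z:{G} ∪→ {A,G}; cost 1
[col 0] KYZ: children K:{T}, YZ:{A,G} ∪→ {A,G,T}; cost 1
[col 0] AKTUYZ: children ATU:{A}, KYZ:{A,G,T} ∩→ {A}; cost 0
[col 1] TU: children T:{T}, U:{G} ∪→ {G,T}; cost 1
[col 1] ATU: children A:{C}, TU:{G,T} ∪→ {C,G,T}; cost 1
[col 1] YZ: children Y:{G}, Z:{G} ∩→ {G}; cost 0
[col 1] KYZ: children K:{C}, YZ:{G} ∪→ {C,G}; cost 1
[col 1] AKTUYZ: children ATU:{C,G,T}, KYZ:{C,G} ∩→ {C,G}; cost 0
[col 2] TU: children T:{G}, U:{A} ∪→ {A,G}; cost 1
[col 2] ATU: children A:{A}, TU:{A,G} ∩→ {A}; cost 0
[col 2] YZ: children Y:{A}, Z:{T} ∪→ {A,T}; cost 1
[col 2] KYZ: children K:{A}, YZ:{A,T} ∩→ {A}; cost 0
[col 2] AKTUYZ: children ATU:{A}, KYZ:{A} ∩→ {A}; cost 0
[col 3] TU: children T:{A}, U:{G} ∪→ {A,G}; cost 1
[col 3] ATU: children A:{T}, TU:{A,G} ∪→ {A,G,T}; cost 1
[col 3] YZ: children Y:{T}, Z:{A} ∪→ {A,T}; cost 1
[col 3] KYZ: children K:{G}, YZ:{A,T} ∪→ {A,G,T}; cost 1
[col 3] AKTUYZ: children ATU:{A,G,T}, KYZ:{A,G,T} ∩→ {A,G,T}; cost 0
[col 4] TU: children T:{A}, U:{T} ∪→ {A,T}; cost 1
[col 4] ATU: children A:{A}, TU:{A,T} ∩→ {A}; cost 0
[col 4] YZ: children Y:{A}, Z:{C} ∪→ {A,C}; cost 1
[col 4] KYZ: children K:{T}, YZ:{A,C} ∪→ {A,C,T}; cost 1
[col 4] AKTUYZ: children ATU:{A}, KYZ:{A,C,T} ∩→ {A}; cost 0
[col 5] TU: children T:{C}, U:{T} ∪→ {C,T}; cost 1
[col 5] ATU: children A:{C}, TU:{C,T} ∩→ {C}; cost 0
[col 5] YZ: children Y:{G}, Z:{A} ∪→ {A,G}; cost 1
[col 5] KYZ: children K:{T}, YZ:{A,G} ∪→ {A,G,T}; cost 1
[col 5] AKTUYZ: children ATU:{C}, KYZ:{A,G,T} ∪→ {A,C,G,T}; cost 1
[col 6] TU: children T:{A}, U:{A} ∩→ {A}; cost 0
[col 6] ATU: children A:{G}, TU:{A} ∪→ {A,G}; cost 1
[col 6] YZ: children Y:{G}, Z:{A} ∪→ {A,G}; cost 1
[col 6] KYZ: children K:{T}, YZ:{A,G} ∪→ {A,G,T}; cost 1
[col 6] AKTUYZ: children ATU:{A,G}, KYZ:{A,G,T} ∩→ {A,G}; cost 0
[col 7] TU: children T:{G}, U:{A} ∪→ {A,G}; cost 1
[col 7] ATU: children A:{A}, TU:{A,G} ∩→ {A}; cost 0
[col 7] YZ: children Y:{G}, Z:{C} ∪→ {C,G}; cost 1
[col 7] KYZ: children K:{G}, YZ:{C,G} ∩→ {G}; cost 0
[col 7] AKTUYZ: children ATU:{A}, KYZ:{G} ∪→ {A,G}; cost 1
per-site changes: [3, 3, 2, 4, 3, 4, 3, 3]; total = 25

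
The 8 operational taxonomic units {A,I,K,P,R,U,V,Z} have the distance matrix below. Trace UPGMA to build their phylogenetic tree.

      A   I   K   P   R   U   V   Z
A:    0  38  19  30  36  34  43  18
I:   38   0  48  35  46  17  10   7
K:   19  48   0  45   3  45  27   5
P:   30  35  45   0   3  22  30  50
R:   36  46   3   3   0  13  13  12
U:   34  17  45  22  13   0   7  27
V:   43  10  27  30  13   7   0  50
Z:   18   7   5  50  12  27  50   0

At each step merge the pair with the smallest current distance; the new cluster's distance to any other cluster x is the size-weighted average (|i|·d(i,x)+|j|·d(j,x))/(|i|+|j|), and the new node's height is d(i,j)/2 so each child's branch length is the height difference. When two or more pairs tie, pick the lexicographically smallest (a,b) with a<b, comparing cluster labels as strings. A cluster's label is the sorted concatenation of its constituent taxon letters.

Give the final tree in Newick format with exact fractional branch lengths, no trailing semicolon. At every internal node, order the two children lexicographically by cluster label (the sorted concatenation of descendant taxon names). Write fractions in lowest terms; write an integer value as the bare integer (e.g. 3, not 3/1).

iteration 1: select K,R (d=3); attach at lengths (3/2, 3/2); label the merged cluster KR
  updated: d(A,KR)=55/2, d(I,KR)=47, d(KR,P)=24, d(KR,U)=29, d(KR,V)=20, d(KR,Z)=17/2
iteration 2: select I,Z (d=7); attach at lengths (7/2, 7/2); label the merged cluster IZ
  updated: d(A,IZ)=28, d(IZ,KR)=111/4, d(IZ,P)=85/2, d(IZ,U)=22, d(IZ,V)=30
iteration 3: select U,V (d=7); attach at lengths (7/2, 7/2); label the merged cluster UV
  updated: d(A,UV)=77/2, d(IZ,UV)=26, d(KR,UV)=49/2, d(P,UV)=26
iteration 4: select KR,P (d=24); attach at lengths (21/2, 12); label the merged cluster KPR
  updated: d(A,KPR)=85/3, d(IZ,KPR)=98/3, d(KPR,UV)=25
iteration 5: select KPR,UV (d=25); attach at lengths (1/2, 9); label the merged cluster KPRUV
  updated: d(A,KPRUV)=162/5, d(IZ,KPRUV)=30
iteration 6: select A,IZ (d=28); attach at lengths (14, 21/2); label the merged cluster AIZ
  updated: d(AIZ,KPRUV)=154/5
iteration 7: select AIZ,KPRUV (d=154/5); attach at lengths (7/5, 29/10); label the merged cluster AIKPRUVZ
final tree: ((A:14,(I:7/2,Z:7/2):21/2):7/5,(((K:3/2,R:3/2):21/2,P:12):1/2,(U:7/2,V:7/2):9):29/10)
total length: 389/5

((A:14,(I:7/2,Z:7/2):21/2):7/5,(((K:3/2,R:3/2):21/2,P:12):1/2,(U:7/2,V:7/2):9):29/10)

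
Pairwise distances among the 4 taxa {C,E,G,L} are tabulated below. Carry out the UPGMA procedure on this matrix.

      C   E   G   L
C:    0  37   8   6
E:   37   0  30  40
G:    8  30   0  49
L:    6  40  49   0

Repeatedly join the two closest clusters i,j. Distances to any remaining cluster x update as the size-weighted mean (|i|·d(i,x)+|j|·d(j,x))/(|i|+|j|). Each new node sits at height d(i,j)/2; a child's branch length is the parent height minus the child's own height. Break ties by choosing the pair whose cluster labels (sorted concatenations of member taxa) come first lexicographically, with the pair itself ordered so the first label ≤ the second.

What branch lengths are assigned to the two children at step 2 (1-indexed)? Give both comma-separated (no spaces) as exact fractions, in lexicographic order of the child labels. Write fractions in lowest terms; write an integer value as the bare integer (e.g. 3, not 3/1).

45/4,57/4

step 1: merge (C,L) at d=6; branch lengths C→3, L→3; new cluster CL
  updated: d(CL,E)=77/2, d(CL,G)=57/2
step 2: merge (CL,G) at d=57/2; branch lengths CL→45/4, G→57/4; new cluster CGL
  updated: d(CGL,E)=107/3
step 3: merge (CGL,E) at d=107/3; branch lengths CGL→43/12, E→107/6; new cluster CEGL
final tree: (((C:3,L:3):45/4,G:57/4):43/12,E:107/6)
total length: 635/12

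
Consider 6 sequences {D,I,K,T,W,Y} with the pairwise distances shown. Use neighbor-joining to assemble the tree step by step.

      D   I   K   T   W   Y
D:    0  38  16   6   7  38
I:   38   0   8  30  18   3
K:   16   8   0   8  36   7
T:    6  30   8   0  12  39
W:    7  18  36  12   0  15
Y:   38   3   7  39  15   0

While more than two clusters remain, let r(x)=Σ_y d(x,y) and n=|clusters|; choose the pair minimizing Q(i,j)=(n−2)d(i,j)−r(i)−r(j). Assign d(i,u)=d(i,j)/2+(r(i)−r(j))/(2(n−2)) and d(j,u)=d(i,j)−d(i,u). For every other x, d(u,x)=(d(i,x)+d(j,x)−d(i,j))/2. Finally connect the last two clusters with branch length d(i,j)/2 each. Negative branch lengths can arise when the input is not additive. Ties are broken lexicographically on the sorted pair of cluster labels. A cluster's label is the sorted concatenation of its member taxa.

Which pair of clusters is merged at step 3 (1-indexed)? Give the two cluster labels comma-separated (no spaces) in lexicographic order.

D,W

iteration 1: select I,Y (d=3, Q=-187); attach at lengths (7/8, 17/8); label the merged cluster IY
  updated: d(D,IY)=73/2, d(IY,K)=6, d(IY,T)=33, d(IY,W)=15
iteration 2: select IY,K (d=6, Q=-277/2); attach at lengths (85/12, -13/12); label the merged cluster IKY
  updated: d(D,IKY)=93/4, d(IKY,T)=35/2, d(IKY,W)=45/2
iteration 3: select D,W (d=7, Q=-255/4); attach at lengths (35/16, 77/16); label the merged cluster DW
  updated: d(DW,IKY)=155/8, d(DW,T)=11/2
iteration 4: select DW,IKY (d=155/8, Q=-339/8); attach at lengths (59/16, 251/16); label the merged cluster DIKWY
  updated: d(DIKWY,T)=29/16
iteration 5: select DIKWY,T (d=29/16); attach at lengths (29/32, 29/32); label the merged cluster DIKTWY
final tree: (((D:35/16,W:77/16):59/16,((I:7/8,Y:17/8):85/12,K:-13/12):251/16):29/32,T:29/32)
total length: 595/16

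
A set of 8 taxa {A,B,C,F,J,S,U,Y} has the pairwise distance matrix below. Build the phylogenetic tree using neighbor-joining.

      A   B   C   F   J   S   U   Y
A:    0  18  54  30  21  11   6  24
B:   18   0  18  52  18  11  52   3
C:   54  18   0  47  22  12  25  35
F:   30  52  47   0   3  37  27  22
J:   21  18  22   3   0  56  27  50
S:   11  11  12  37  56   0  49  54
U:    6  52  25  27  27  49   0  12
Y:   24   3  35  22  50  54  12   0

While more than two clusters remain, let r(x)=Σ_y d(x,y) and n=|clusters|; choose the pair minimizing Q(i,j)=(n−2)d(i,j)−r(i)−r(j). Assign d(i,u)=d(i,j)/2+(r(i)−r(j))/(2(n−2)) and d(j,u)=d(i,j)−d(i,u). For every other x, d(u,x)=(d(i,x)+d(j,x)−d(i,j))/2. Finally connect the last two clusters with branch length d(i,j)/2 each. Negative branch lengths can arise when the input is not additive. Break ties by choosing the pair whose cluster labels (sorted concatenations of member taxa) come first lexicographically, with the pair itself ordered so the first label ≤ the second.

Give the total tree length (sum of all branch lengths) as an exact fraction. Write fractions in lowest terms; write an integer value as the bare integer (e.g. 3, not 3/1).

iteration 1: select F,J (d=3, Q=-397); attach at lengths (13/4, -1/4); label the merged cluster FJ
  updated: d(A,FJ)=24, d(B,FJ)=67/2, d(C,FJ)=33, d(FJ,S)=45, d(FJ,U)=51/2, d(FJ,Y)=69/2
iteration 2: select C,S (d=12, Q=-299); attach at lengths (11/2, 13/2); label the merged cluster CS
  updated: d(A,CS)=53/2, d(B,CS)=17/2, d(CS,FJ)=33, d(CS,U)=31, d(CS,Y)=77/2
iteration 3: select B,CS (d=17/2, Q=-437/2); attach at lengths (23/16, 113/16); label the merged cluster BCS
  updated: d(A,BCS)=18, d(BCS,FJ)=29, d(BCS,U)=149/4, d(BCS,Y)=33/2
iteration 4: select BCS,Y (d=33/2, Q=-553/4); attach at lengths (253/24, 143/24); label the merged cluster BCSY
  updated: d(A,BCSY)=51/4, d(BCSY,FJ)=47/2, d(BCSY,U)=131/8
iteration 5: select A,U (d=6, Q=-629/8); attach at lengths (55/32, 137/32); label the merged cluster AU
  updated: d(AU,BCSY)=185/16, d(AU,FJ)=87/4
iteration 6: select AU,BCSY (d=185/16, Q=-909/16); attach at lengths (157/32, 213/32); label the merged cluster ABCSUY
  updated: d(ABCSUY,FJ)=539/32
iteration 7: select ABCSUY,FJ (d=539/32); attach at lengths (539/64, 539/64); label the merged cluster ABCFJSUY
final tree: (((A:55/32,U:137/32):157/32,((B:23/16,(C:11/2,S:13/2):113/16):253/24,Y:143/24):213/32):539/64,(F:13/4,J:-1/4):539/64)
total length: 2381/32

2381/32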